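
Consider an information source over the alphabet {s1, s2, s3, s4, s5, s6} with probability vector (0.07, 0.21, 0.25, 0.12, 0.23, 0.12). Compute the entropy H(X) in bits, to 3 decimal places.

H = −Σ pᵢ log₂ pᵢ.
−0.07·log₂(0.07) = 0.2686
−0.21·log₂(0.21) = 0.4728
−0.25·log₂(0.25) = 0.5000
−0.12·log₂(0.12) = 0.3671
−0.23·log₂(0.23) = 0.4877
−0.12·log₂(0.12) = 0.3671
Sum ≈ 2.4632 → 2.463 bits.

2.463 bits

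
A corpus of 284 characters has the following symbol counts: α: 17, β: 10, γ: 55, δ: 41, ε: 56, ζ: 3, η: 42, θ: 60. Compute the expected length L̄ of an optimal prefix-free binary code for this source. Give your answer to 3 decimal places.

Probabilities are the counts divided by 284.
Repeatedly combine the two least-probable nodes; the expected code length is the sum of the merged weights.
merge 3/284 + 5/142 → 13/284
merge 13/284 + 17/284 → 15/142
merge 15/142 + 41/284 → 1/4
merge 21/142 + 55/284 → 97/284
merge 14/71 + 15/71 → 29/71
merge 1/4 + 97/284 → 42/71
merge 29/71 + 42/71 → 1
L = 13/284 + 15/142 + 1/4 + 97/284 + 29/71 + 42/71 + 1 = 779/284 ≈ 2.743 bits/symbol.

2.743 bits/symbol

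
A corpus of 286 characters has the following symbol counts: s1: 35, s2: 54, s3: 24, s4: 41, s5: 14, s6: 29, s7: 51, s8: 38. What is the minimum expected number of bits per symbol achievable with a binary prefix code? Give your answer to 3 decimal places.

Probabilities are the counts divided by 286.
Repeatedly combine the two least-probable nodes; the expected code length is the sum of the merged weights.
merge 7/143 + 12/143 → 19/143
merge 29/286 + 35/286 → 32/143
merge 19/143 + 19/143 → 38/143
merge 41/286 + 51/286 → 46/143
merge 27/143 + 32/143 → 59/143
merge 38/143 + 46/143 → 84/143
merge 59/143 + 84/143 → 1
L = 19/143 + 32/143 + 38/143 + 46/143 + 59/143 + 84/143 + 1 = 421/143 ≈ 2.944 bits/symbol.

2.944 bits/symbol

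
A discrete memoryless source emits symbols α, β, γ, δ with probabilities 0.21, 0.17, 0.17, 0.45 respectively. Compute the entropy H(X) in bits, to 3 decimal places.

H = −Σ pᵢ log₂ pᵢ.
−0.21·log₂(0.21) = 0.4728
−0.17·log₂(0.17) = 0.4346
−0.17·log₂(0.17) = 0.4346
−0.45·log₂(0.45) = 0.5184
Sum ≈ 1.8604 → 1.860 bits.

1.860 bits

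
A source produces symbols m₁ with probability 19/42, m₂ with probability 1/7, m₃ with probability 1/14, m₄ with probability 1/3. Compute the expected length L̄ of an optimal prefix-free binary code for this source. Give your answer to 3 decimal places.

Repeatedly combine the two least-probable nodes; the expected code length is the sum of the merged weights.
merge 1/14 + 1/7 → 3/14
merge 3/14 + 1/3 → 23/42
merge 19/42 + 23/42 → 1
L = 3/14 + 23/42 + 1 = 37/21 ≈ 1.762 bits/symbol.

1.762 bits/symbol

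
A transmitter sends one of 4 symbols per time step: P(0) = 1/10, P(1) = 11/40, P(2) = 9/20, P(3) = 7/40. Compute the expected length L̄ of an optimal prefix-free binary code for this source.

1.825 bits/symbol

Repeatedly combine the two least-probable nodes; the expected code length is the sum of the merged weights.
merge 1/10 + 7/40 → 11/40
merge 11/40 + 11/40 → 11/20
merge 9/20 + 11/20 → 1
L = 11/40 + 11/20 + 1 = 73/40 = 1.825 bits/symbol.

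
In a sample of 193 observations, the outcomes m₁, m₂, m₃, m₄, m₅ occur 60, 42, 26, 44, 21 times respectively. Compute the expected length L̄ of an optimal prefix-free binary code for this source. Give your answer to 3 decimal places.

Probabilities are the counts divided by 193.
Repeatedly combine the two least-probable nodes; the expected code length is the sum of the merged weights.
merge 21/193 + 26/193 → 47/193
merge 42/193 + 44/193 → 86/193
merge 47/193 + 60/193 → 107/193
merge 86/193 + 107/193 → 1
L = 47/193 + 86/193 + 107/193 + 1 = 433/193 ≈ 2.244 bits/symbol.

2.244 bits/symbol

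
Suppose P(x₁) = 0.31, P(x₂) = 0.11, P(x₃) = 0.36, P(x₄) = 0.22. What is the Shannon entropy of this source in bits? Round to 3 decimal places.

H = −Σ pᵢ log₂ pᵢ.
−0.31·log₂(0.31) = 0.5238
−0.11·log₂(0.11) = 0.3503
−0.36·log₂(0.36) = 0.5306
−0.22·log₂(0.22) = 0.4806
Sum ≈ 1.8853 → 1.885 bits.

1.885 bits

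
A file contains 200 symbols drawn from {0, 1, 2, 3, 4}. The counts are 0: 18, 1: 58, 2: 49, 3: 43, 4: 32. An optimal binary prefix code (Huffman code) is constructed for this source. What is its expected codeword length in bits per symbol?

2.25 bits/symbol

Probabilities are the counts divided by 200.
Repeatedly combine the two least-probable nodes; the expected code length is the sum of the merged weights.
merge 9/100 + 4/25 → 1/4
merge 43/200 + 49/200 → 23/50
merge 1/4 + 29/100 → 27/50
merge 23/50 + 27/50 → 1
L = 1/4 + 23/50 + 27/50 + 1 = 9/4 = 2.25 bits/symbol.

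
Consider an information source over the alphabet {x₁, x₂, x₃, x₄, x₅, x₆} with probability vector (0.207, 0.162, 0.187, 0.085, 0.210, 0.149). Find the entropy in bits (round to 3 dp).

H = −Σ pᵢ log₂ pᵢ.
−0.207·log₂(0.207) = 0.4704
−0.162·log₂(0.162) = 0.4254
−0.187·log₂(0.187) = 0.4523
−0.085·log₂(0.085) = 0.3023
−0.210·log₂(0.210) = 0.4728
−0.149·log₂(0.149) = 0.4092
Sum ≈ 2.5325 → 2.532 bits.

2.532 bits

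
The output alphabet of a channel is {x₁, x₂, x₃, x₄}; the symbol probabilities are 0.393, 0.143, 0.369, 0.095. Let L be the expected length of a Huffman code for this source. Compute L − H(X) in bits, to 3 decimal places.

Entropy H = −Σ p log₂ p ≈ 1.7841 bits.
Huffman merges: 19/200+143/1000→119/500; 119/500+369/1000→607/1000; 393/1000+607/1000→1. L = 369/200 ≈ 1.8450.
L − H = 1.8450 − 1.7841 = 0.061 bits.

0.061 bits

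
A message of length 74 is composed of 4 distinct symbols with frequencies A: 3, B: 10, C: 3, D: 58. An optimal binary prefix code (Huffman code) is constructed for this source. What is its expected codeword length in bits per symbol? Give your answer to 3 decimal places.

1.297 bits/symbol

Probabilities are the counts divided by 74.
Repeatedly combine the two least-probable nodes; the expected code length is the sum of the merged weights.
merge 3/74 + 3/74 → 3/37
merge 3/37 + 5/37 → 8/37
merge 8/37 + 29/37 → 1
L = 3/37 + 8/37 + 1 = 48/37 ≈ 1.297 bits/symbol.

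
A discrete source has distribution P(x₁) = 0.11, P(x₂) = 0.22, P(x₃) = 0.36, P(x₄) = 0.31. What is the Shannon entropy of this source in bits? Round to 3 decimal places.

H = −Σ pᵢ log₂ pᵢ.
−0.11·log₂(0.11) = 0.3503
−0.22·log₂(0.22) = 0.4806
−0.36·log₂(0.36) = 0.5306
−0.31·log₂(0.31) = 0.5238
Sum ≈ 1.8853 → 1.885 bits.

1.885 bits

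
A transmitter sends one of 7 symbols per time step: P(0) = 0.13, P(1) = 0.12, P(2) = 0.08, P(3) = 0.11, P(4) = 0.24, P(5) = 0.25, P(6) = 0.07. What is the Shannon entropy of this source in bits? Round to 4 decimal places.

H = −Σ pᵢ log₂ pᵢ.
−0.13·log₂(0.13) = 0.3826
−0.12·log₂(0.12) = 0.3671
−0.08·log₂(0.08) = 0.2915
−0.11·log₂(0.11) = 0.3503
−0.24·log₂(0.24) = 0.4941
−0.25·log₂(0.25) = 0.5000
−0.07·log₂(0.07) = 0.2686
Sum ≈ 2.6542 → 2.6542 bits.

2.6542 bits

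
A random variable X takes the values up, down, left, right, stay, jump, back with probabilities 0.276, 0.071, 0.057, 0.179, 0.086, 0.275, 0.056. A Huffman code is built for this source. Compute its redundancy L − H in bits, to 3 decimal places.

0.027 bits

Entropy H = −Σ p log₂ p ≈ 2.5128 bits.
Huffman merges: 7/125+57/1000→113/1000; 71/1000+43/500→157/1000; 113/1000+157/1000→27/100; 179/1000+27/100→449/1000; 11/40+69/250→551/1000; 449/1000+551/1000→1. L = 127/50 ≈ 2.5400.
L − H = 2.5400 − 2.5128 = 0.027 bits.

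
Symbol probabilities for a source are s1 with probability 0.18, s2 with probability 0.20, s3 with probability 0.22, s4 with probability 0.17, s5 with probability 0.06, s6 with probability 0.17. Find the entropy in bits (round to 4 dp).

2.5030 bits

H = −Σ pᵢ log₂ pᵢ.
−0.18·log₂(0.18) = 0.4453
−0.20·log₂(0.20) = 0.4644
−0.22·log₂(0.22) = 0.4806
−0.17·log₂(0.17) = 0.4346
−0.06·log₂(0.06) = 0.2435
−0.17·log₂(0.17) = 0.4346
Sum ≈ 2.5030 → 2.5030 bits.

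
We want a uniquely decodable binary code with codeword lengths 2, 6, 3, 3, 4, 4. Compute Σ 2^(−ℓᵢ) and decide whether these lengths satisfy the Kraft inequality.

With common denominator 2^6 = 64: Σ 2^(−ℓᵢ) = 16/64 + 1/64 + 8/64 + 8/64 + 4/64 + 4/64 = 41/64 = 0.640625.
Kraft's inequality requires Σ ≤ 1; here Σ = 0.640625 ≤ 1, so such a prefix code exists.

0.640625; yes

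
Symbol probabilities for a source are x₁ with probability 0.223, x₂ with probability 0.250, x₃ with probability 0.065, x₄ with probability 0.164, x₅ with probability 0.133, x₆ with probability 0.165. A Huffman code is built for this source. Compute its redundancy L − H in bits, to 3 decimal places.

Entropy H = −Σ p log₂ p ≈ 2.4828 bits.
Huffman merges: 13/200+133/1000→99/500; 41/250+33/200→329/1000; 99/500+223/1000→421/1000; 1/4+329/1000→579/1000; 421/1000+579/1000→1. L = 2527/1000 ≈ 2.5270.
L − H = 2.5270 − 2.4828 = 0.044 bits.

0.044 bits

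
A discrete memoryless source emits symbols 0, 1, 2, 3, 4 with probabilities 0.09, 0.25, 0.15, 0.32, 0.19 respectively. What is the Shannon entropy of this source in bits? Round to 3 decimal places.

H = −Σ pᵢ log₂ pᵢ.
−0.09·log₂(0.09) = 0.3127
−0.25·log₂(0.25) = 0.5000
−0.15·log₂(0.15) = 0.4105
−0.32·log₂(0.32) = 0.5260
−0.19·log₂(0.19) = 0.4552
Sum ≈ 2.2045 → 2.204 bits.

2.204 bits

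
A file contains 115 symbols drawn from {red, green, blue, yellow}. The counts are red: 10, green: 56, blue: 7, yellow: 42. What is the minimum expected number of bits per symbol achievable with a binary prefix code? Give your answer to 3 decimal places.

1.661 bits/symbol

Probabilities are the counts divided by 115.
Repeatedly combine the two least-probable nodes; the expected code length is the sum of the merged weights.
merge 7/115 + 2/23 → 17/115
merge 17/115 + 42/115 → 59/115
merge 56/115 + 59/115 → 1
L = 17/115 + 59/115 + 1 = 191/115 ≈ 1.661 bits/symbol.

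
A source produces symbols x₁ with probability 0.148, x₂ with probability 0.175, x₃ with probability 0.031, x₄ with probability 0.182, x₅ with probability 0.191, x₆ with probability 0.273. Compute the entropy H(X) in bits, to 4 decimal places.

H = −Σ pᵢ log₂ pᵢ.
−0.148·log₂(0.148) = 0.4079
−0.175·log₂(0.175) = 0.4401
−0.031·log₂(0.031) = 0.1554
−0.182·log₂(0.182) = 0.4474
−0.191·log₂(0.191) = 0.4562
−0.273·log₂(0.273) = 0.5113
Sum ≈ 2.4182 → 2.4182 bits.

2.4182 bits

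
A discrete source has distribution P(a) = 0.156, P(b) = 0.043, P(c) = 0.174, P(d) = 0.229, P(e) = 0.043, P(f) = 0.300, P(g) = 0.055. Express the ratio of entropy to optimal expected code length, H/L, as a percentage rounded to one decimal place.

98.5%

Entropy H = −Σ p log₂ p ≈ 2.4857 bits.
Huffman merges: 43/1000+43/1000→43/500; 11/200+43/500→141/1000; 141/1000+39/250→297/1000; 87/500+229/1000→403/1000; 297/1000+3/10→597/1000; 403/1000+597/1000→1. L = 631/250 ≈ 2.5240.
Efficiency = H/L = 2.4857/2.5240 = 98.5%.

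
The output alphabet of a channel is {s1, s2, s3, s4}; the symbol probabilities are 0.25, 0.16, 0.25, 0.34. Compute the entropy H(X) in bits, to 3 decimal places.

1.952 bits

H = −Σ pᵢ log₂ pᵢ.
−0.25·log₂(0.25) = 0.5000
−0.16·log₂(0.16) = 0.4230
−0.25·log₂(0.25) = 0.5000
−0.34·log₂(0.34) = 0.5292
Sum ≈ 1.9522 → 1.952 bits.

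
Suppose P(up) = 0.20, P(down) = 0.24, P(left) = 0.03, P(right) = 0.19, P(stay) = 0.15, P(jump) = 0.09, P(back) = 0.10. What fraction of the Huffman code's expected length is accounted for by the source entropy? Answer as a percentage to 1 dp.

Entropy H = −Σ p log₂ p ≈ 2.6209 bits.
Huffman merges: 3/100+9/100→3/25; 1/10+3/25→11/50; 3/20+19/100→17/50; 1/5+11/50→21/50; 6/25+17/50→29/50; 21/50+29/50→1. L = 67/25 ≈ 2.6800.
Efficiency = H/L = 2.6209/2.6800 = 97.8%.

97.8%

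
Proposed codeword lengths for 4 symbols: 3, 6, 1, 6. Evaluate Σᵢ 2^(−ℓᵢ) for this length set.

With common denominator 2^6 = 64: Σ 2^(−ℓᵢ) = 8/64 + 1/64 + 32/64 + 1/64 = 42/64 = 0.65625.

0.65625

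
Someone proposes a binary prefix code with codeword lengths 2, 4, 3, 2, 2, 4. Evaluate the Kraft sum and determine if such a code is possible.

1; yes

With common denominator 2^4 = 16: Σ 2^(−ℓᵢ) = 4/16 + 1/16 + 2/16 + 4/16 + 4/16 + 1/16 = 16/16 = 1.
Kraft's inequality requires Σ ≤ 1; here Σ = 1 ≤ 1, so such a prefix code exists.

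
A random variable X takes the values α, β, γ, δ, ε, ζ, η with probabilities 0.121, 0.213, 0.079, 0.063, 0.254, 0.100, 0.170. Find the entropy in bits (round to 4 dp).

H = −Σ pᵢ log₂ pᵢ.
−0.121·log₂(0.121) = 0.3687
−0.213·log₂(0.213) = 0.4752
−0.079·log₂(0.079) = 0.2893
−0.063·log₂(0.063) = 0.2513
−0.254·log₂(0.254) = 0.5022
−0.100·log₂(0.100) = 0.3322
−0.170·log₂(0.170) = 0.4346
Sum ≈ 2.6534 → 2.6534 bits.

2.6534 bits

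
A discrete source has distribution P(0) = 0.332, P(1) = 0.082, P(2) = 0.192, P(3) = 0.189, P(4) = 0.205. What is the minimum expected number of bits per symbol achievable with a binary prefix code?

2.271 bits/symbol

Repeatedly combine the two least-probable nodes; the expected code length is the sum of the merged weights.
merge 41/500 + 189/1000 → 271/1000
merge 24/125 + 41/200 → 397/1000
merge 271/1000 + 83/250 → 603/1000
merge 397/1000 + 603/1000 → 1
L = 271/1000 + 397/1000 + 603/1000 + 1 = 2271/1000 = 2.271 bits/symbol.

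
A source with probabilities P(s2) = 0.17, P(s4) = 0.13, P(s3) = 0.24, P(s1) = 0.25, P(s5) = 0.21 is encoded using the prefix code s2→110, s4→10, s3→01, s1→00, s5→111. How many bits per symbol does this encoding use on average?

L̄ = Σ pᵢ·ℓᵢ = 0.17·3 + 0.13·2 + 0.24·2 + 0.25·2 + 0.21·3 = 2.38 bits/symbol.

2.38 bits/symbol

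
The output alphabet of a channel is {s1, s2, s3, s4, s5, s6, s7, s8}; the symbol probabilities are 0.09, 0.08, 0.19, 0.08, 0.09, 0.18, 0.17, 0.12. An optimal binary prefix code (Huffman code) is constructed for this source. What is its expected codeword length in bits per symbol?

Repeatedly combine the two least-probable nodes; the expected code length is the sum of the merged weights.
merge 2/25 + 2/25 → 4/25
merge 9/100 + 9/100 → 9/50
merge 3/25 + 4/25 → 7/25
merge 17/100 + 9/50 → 7/20
merge 9/50 + 19/100 → 37/100
merge 7/25 + 7/20 → 63/100
merge 37/100 + 63/100 → 1
L = 4/25 + 9/50 + 7/25 + 7/20 + 37/100 + 63/100 + 1 = 297/100 = 2.97 bits/symbol.

2.97 bits/symbol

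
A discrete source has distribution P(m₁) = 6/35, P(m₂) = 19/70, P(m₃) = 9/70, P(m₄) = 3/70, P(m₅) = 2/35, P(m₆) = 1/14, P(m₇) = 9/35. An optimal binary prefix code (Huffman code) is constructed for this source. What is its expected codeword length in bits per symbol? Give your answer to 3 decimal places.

2.571 bits/symbol

Repeatedly combine the two least-probable nodes; the expected code length is the sum of the merged weights.
merge 3/70 + 2/35 → 1/10
merge 1/14 + 1/10 → 6/35
merge 9/70 + 6/35 → 3/10
merge 6/35 + 9/35 → 3/7
merge 19/70 + 3/10 → 4/7
merge 3/7 + 4/7 → 1
L = 1/10 + 6/35 + 3/10 + 3/7 + 4/7 + 1 = 18/7 ≈ 2.571 bits/symbol.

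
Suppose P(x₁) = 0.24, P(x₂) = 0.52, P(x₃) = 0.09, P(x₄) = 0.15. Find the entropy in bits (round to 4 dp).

1.7079 bits

H = −Σ pᵢ log₂ pᵢ.
−0.24·log₂(0.24) = 0.4941
−0.52·log₂(0.52) = 0.4906
−0.09·log₂(0.09) = 0.3127
−0.15·log₂(0.15) = 0.4105
Sum ≈ 1.7079 → 1.7079 bits.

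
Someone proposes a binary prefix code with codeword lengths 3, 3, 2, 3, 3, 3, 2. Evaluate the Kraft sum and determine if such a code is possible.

With common denominator 2^3 = 8: Σ 2^(−ℓᵢ) = 1/8 + 1/8 + 2/8 + 1/8 + 1/8 + 1/8 + 2/8 = 9/8 = 1.125.
Kraft's inequality requires Σ ≤ 1; here Σ = 1.125 > 1, so no such prefix code exists.

1.125; no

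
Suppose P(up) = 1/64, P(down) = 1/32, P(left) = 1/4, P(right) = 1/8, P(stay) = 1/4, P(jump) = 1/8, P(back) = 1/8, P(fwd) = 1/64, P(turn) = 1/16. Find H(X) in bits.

Each probability is a power of 1/2, so log₂(1/p) is an integer.
H = Σ p·log₂(1/p) = 1/64·6 + 1/32·5 + 1/4·2 + 1/8·3 + 1/4·2 + 1/8·3 + 1/8·3 + 1/64·6 + 1/16·4 = 2.71875 bits.

2.71875 bits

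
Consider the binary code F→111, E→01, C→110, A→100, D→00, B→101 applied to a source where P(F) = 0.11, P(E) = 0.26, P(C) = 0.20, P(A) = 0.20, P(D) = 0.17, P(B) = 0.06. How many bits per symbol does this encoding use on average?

2.57 bits/symbol

L̄ = Σ pᵢ·ℓᵢ = 0.11·3 + 0.26·2 + 0.20·3 + 0.20·3 + 0.17·2 + 0.06·3 = 2.57 bits/symbol.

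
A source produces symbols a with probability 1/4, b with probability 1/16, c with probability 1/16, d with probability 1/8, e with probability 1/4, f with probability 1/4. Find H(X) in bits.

2.375 bits

Each probability is a power of 1/2, so log₂(1/p) is an integer.
H = Σ p·log₂(1/p) = 1/4·2 + 1/16·4 + 1/16·4 + 1/8·3 + 1/4·2 + 1/4·2 = 2.375 bits.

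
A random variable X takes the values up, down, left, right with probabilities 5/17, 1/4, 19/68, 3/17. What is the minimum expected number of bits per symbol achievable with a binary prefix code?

Repeatedly combine the two least-probable nodes; the expected code length is the sum of the merged weights.
merge 3/17 + 1/4 → 29/68
merge 19/68 + 5/17 → 39/68
merge 29/68 + 39/68 → 1
L = 29/68 + 39/68 + 1 = 2 bits/symbol.

2 bits/symbol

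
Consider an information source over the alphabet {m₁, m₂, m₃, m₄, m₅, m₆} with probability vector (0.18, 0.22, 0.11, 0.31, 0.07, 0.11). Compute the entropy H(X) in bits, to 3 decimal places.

2.419 bits

H = −Σ pᵢ log₂ pᵢ.
−0.18·log₂(0.18) = 0.4453
−0.22·log₂(0.22) = 0.4806
−0.11·log₂(0.11) = 0.3503
−0.31·log₂(0.31) = 0.5238
−0.07·log₂(0.07) = 0.2686
−0.11·log₂(0.11) = 0.3503
Sum ≈ 2.4188 → 2.419 bits.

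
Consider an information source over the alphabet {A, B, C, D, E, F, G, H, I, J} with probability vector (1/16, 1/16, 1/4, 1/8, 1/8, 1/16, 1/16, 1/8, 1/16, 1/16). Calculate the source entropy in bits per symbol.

3.125 bits

Each probability is a power of 1/2, so log₂(1/p) is an integer.
H = Σ p·log₂(1/p) = 1/16·4 + 1/16·4 + 1/4·2 + 1/8·3 + 1/8·3 + 1/16·4 + 1/16·4 + 1/8·3 + 1/16·4 + 1/16·4 = 3.125 bits.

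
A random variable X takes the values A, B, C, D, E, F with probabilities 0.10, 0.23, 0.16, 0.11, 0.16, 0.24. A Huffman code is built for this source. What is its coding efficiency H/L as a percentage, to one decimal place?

99.2%

Entropy H = −Σ p log₂ p ≈ 2.5103 bits.
Huffman merges: 1/10+11/100→21/100; 4/25+4/25→8/25; 21/100+23/100→11/25; 6/25+8/25→14/25; 11/25+14/25→1. L = 253/100 ≈ 2.5300.
Efficiency = H/L = 2.5103/2.5300 = 99.2%.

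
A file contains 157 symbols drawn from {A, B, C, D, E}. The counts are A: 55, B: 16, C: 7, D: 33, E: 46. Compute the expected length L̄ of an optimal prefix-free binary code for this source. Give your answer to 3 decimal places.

Probabilities are the counts divided by 157.
Repeatedly combine the two least-probable nodes; the expected code length is the sum of the merged weights.
merge 7/157 + 16/157 → 23/157
merge 23/157 + 33/157 → 56/157
merge 46/157 + 55/157 → 101/157
merge 56/157 + 101/157 → 1
L = 23/157 + 56/157 + 101/157 + 1 = 337/157 ≈ 2.146 bits/symbol.

2.146 bits/symbol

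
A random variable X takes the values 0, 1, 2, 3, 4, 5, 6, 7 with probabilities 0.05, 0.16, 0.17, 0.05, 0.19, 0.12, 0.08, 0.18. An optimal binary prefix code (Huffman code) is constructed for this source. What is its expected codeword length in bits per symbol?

Repeatedly combine the two least-probable nodes; the expected code length is the sum of the merged weights.
merge 1/20 + 1/20 → 1/10
merge 2/25 + 1/10 → 9/50
merge 3/25 + 4/25 → 7/25
merge 17/100 + 9/50 → 7/20
merge 9/50 + 19/100 → 37/100
merge 7/25 + 7/20 → 63/100
merge 37/100 + 63/100 → 1
L = 1/10 + 9/50 + 7/25 + 7/20 + 37/100 + 63/100 + 1 = 291/100 = 2.91 bits/symbol.

2.91 bits/symbol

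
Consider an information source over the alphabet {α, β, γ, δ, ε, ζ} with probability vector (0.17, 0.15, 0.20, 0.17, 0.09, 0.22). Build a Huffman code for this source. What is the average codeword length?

Repeatedly combine the two least-probable nodes; the expected code length is the sum of the merged weights.
merge 9/100 + 3/20 → 6/25
merge 17/100 + 17/100 → 17/50
merge 1/5 + 11/50 → 21/50
merge 6/25 + 17/50 → 29/50
merge 21/50 + 29/50 → 1
L = 6/25 + 17/50 + 21/50 + 29/50 + 1 = 129/50 = 2.58 bits/symbol.

2.58 bits/symbol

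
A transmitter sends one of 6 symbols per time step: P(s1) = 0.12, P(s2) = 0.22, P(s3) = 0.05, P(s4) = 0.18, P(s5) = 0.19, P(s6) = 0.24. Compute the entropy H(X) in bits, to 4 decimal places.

2.4584 bits

H = −Σ pᵢ log₂ pᵢ.
−0.12·log₂(0.12) = 0.3671
−0.22·log₂(0.22) = 0.4806
−0.05·log₂(0.05) = 0.2161
−0.18·log₂(0.18) = 0.4453
−0.19·log₂(0.19) = 0.4552
−0.24·log₂(0.24) = 0.4941
Sum ≈ 2.4584 → 2.4584 bits.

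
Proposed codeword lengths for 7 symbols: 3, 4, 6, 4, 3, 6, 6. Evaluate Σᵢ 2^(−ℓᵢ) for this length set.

With common denominator 2^6 = 64: Σ 2^(−ℓᵢ) = 8/64 + 4/64 + 1/64 + 4/64 + 8/64 + 1/64 + 1/64 = 27/64 = 0.421875.

0.421875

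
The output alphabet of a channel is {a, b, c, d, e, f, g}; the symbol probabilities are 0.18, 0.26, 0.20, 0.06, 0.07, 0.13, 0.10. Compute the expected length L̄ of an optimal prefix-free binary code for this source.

2.67 bits/symbol

Repeatedly combine the two least-probable nodes; the expected code length is the sum of the merged weights.
merge 3/50 + 7/100 → 13/100
merge 1/10 + 13/100 → 23/100
merge 13/100 + 9/50 → 31/100
merge 1/5 + 23/100 → 43/100
merge 13/50 + 31/100 → 57/100
merge 43/100 + 57/100 → 1
L = 13/100 + 23/100 + 31/100 + 43/100 + 57/100 + 1 = 267/100 = 2.67 bits/symbol.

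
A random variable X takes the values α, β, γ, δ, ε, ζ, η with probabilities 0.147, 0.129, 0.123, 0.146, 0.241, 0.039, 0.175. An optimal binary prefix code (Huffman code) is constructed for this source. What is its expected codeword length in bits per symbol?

2.746 bits/symbol

Repeatedly combine the two least-probable nodes; the expected code length is the sum of the merged weights.
merge 39/1000 + 123/1000 → 81/500
merge 129/1000 + 73/500 → 11/40
merge 147/1000 + 81/500 → 309/1000
merge 7/40 + 241/1000 → 52/125
merge 11/40 + 309/1000 → 73/125
merge 52/125 + 73/125 → 1
L = 81/500 + 11/40 + 309/1000 + 52/125 + 73/125 + 1 = 1373/500 = 2.746 bits/symbol.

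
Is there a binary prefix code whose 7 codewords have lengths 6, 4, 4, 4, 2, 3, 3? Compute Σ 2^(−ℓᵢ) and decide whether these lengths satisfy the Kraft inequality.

0.703125; yes

With common denominator 2^6 = 64: Σ 2^(−ℓᵢ) = 1/64 + 4/64 + 4/64 + 4/64 + 16/64 + 8/64 + 8/64 = 45/64 = 0.703125.
Kraft's inequality requires Σ ≤ 1; here Σ = 0.703125 ≤ 1, so such a prefix code exists.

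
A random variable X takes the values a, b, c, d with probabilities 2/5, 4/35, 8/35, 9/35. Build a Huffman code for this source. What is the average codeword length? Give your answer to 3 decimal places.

Repeatedly combine the two least-probable nodes; the expected code length is the sum of the merged weights.
merge 4/35 + 8/35 → 12/35
merge 9/35 + 12/35 → 3/5
merge 2/5 + 3/5 → 1
L = 12/35 + 3/5 + 1 = 68/35 ≈ 1.943 bits/symbol.

1.943 bits/symbol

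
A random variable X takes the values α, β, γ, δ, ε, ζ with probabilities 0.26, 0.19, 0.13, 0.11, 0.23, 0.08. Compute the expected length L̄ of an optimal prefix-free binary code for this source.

Repeatedly combine the two least-probable nodes; the expected code length is the sum of the merged weights.
merge 2/25 + 11/100 → 19/100
merge 13/100 + 19/100 → 8/25
merge 19/100 + 23/100 → 21/50
merge 13/50 + 8/25 → 29/50
merge 21/50 + 29/50 → 1
L = 19/100 + 8/25 + 21/50 + 29/50 + 1 = 251/100 = 2.51 bits/symbol.

2.51 bits/symbol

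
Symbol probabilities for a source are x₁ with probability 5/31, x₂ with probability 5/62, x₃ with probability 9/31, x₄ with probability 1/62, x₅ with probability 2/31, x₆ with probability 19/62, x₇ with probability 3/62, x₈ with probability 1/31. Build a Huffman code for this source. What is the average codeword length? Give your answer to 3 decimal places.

2.532 bits/symbol

Repeatedly combine the two least-probable nodes; the expected code length is the sum of the merged weights.
merge 1/62 + 1/31 → 3/62
merge 3/62 + 3/62 → 3/31
merge 2/31 + 5/62 → 9/62
merge 3/31 + 9/62 → 15/62
merge 5/31 + 15/62 → 25/62
merge 9/31 + 19/62 → 37/62
merge 25/62 + 37/62 → 1
L = 3/62 + 3/31 + 9/62 + 15/62 + 25/62 + 37/62 + 1 = 157/62 ≈ 2.532 bits/symbol.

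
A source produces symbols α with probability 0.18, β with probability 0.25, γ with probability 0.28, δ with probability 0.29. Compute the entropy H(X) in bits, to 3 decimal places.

1.977 bits

H = −Σ pᵢ log₂ pᵢ.
−0.18·log₂(0.18) = 0.4453
−0.25·log₂(0.25) = 0.5000
−0.28·log₂(0.28) = 0.5142
−0.29·log₂(0.29) = 0.5179
Sum ≈ 1.9774 → 1.977 bits.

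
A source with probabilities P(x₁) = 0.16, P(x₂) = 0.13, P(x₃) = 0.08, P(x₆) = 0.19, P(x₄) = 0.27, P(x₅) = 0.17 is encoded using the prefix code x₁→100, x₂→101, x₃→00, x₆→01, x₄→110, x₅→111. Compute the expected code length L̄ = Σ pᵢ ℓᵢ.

2.73 bits/symbol

L̄ = Σ pᵢ·ℓᵢ = 0.16·3 + 0.13·3 + 0.08·2 + 0.19·2 + 0.27·3 + 0.17·3 = 2.73 bits/symbol.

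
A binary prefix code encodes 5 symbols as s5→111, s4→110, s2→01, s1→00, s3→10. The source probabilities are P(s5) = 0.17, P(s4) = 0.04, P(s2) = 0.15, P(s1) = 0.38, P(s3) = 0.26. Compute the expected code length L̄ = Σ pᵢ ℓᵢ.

L̄ = Σ pᵢ·ℓᵢ = 0.17·3 + 0.04·3 + 0.15·2 + 0.38·2 + 0.26·2 = 2.21 bits/symbol.

2.21 bits/symbol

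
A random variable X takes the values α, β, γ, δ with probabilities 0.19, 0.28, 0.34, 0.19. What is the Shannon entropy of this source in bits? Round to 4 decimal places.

1.9538 bits

H = −Σ pᵢ log₂ pᵢ.
−0.19·log₂(0.19) = 0.4552
−0.28·log₂(0.28) = 0.5142
−0.34·log₂(0.34) = 0.5292
−0.19·log₂(0.19) = 0.4552
Sum ≈ 1.9538 → 1.9538 bits.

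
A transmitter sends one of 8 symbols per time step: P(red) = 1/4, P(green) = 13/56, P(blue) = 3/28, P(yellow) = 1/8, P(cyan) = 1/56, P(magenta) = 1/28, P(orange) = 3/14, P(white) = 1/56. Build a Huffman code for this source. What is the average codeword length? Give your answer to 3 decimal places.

2.589 bits/symbol

Repeatedly combine the two least-probable nodes; the expected code length is the sum of the merged weights.
merge 1/56 + 1/56 → 1/28
merge 1/28 + 1/28 → 1/14
merge 1/14 + 3/28 → 5/28
merge 1/8 + 5/28 → 17/56
merge 3/14 + 13/56 → 25/56
merge 1/4 + 17/56 → 31/56
merge 25/56 + 31/56 → 1
L = 1/28 + 1/14 + 5/28 + 17/56 + 25/56 + 31/56 + 1 = 145/56 ≈ 2.589 bits/symbol.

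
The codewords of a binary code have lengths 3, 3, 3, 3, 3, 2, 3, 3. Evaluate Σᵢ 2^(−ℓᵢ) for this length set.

With common denominator 2^3 = 8: Σ 2^(−ℓᵢ) = 1/8 + 1/8 + 1/8 + 1/8 + 1/8 + 2/8 + 1/8 + 1/8 = 9/8 = 1.125.

1.125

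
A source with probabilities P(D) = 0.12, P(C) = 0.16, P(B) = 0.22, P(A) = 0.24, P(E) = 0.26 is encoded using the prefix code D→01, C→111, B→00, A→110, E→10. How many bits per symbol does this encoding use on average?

L̄ = Σ pᵢ·ℓᵢ = 0.12·2 + 0.16·3 + 0.22·2 + 0.24·3 + 0.26·2 = 2.4 bits/symbol.

2.4 bits/symbol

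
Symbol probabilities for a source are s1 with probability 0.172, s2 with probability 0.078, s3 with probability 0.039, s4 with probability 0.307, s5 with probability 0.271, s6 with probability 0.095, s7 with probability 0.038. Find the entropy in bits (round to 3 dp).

2.442 bits

H = −Σ pᵢ log₂ pᵢ.
−0.172·log₂(0.172) = 0.4368
−0.078·log₂(0.078) = 0.2871
−0.039·log₂(0.039) = 0.1825
−0.307·log₂(0.307) = 0.5230
−0.271·log₂(0.271) = 0.5105
−0.095·log₂(0.095) = 0.3226
−0.038·log₂(0.038) = 0.1793
Sum ≈ 2.4418 → 2.442 bits.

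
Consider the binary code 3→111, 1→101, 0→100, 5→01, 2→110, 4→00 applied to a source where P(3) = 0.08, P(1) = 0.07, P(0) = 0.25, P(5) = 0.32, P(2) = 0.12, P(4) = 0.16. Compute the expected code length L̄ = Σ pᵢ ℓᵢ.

L̄ = Σ pᵢ·ℓᵢ = 0.08·3 + 0.07·3 + 0.25·3 + 0.32·2 + 0.12·3 + 0.16·2 = 2.52 bits/symbol.

2.52 bits/symbol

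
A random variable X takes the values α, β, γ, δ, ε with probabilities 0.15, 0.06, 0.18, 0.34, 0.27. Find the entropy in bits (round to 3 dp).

2.139 bits

H = −Σ pᵢ log₂ pᵢ.
−0.15·log₂(0.15) = 0.4105
−0.06·log₂(0.06) = 0.2435
−0.18·log₂(0.18) = 0.4453
−0.34·log₂(0.34) = 0.5292
−0.27·log₂(0.27) = 0.5100
Sum ≈ 2.1386 → 2.139 bits.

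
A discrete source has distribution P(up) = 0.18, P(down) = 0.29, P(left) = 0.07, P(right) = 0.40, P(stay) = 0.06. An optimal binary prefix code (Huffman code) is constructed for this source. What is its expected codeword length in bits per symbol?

2.04 bits/symbol

Repeatedly combine the two least-probable nodes; the expected code length is the sum of the merged weights.
merge 3/50 + 7/100 → 13/100
merge 13/100 + 9/50 → 31/100
merge 29/100 + 31/100 → 3/5
merge 2/5 + 3/5 → 1
L = 13/100 + 31/100 + 3/5 + 1 = 51/25 = 2.04 bits/symbol.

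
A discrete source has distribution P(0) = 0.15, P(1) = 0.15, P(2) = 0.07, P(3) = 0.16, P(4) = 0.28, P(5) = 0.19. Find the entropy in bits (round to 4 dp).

H = −Σ pᵢ log₂ pᵢ.
−0.15·log₂(0.15) = 0.4105
−0.15·log₂(0.15) = 0.4105
−0.07·log₂(0.07) = 0.2686
−0.16·log₂(0.16) = 0.4230
−0.28·log₂(0.28) = 0.5142
−0.19·log₂(0.19) = 0.4552
Sum ≈ 2.4821 → 2.4821 bits.

2.4821 bits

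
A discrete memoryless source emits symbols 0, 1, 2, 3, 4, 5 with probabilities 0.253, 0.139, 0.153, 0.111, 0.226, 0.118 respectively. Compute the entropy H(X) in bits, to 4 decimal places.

H = −Σ pᵢ log₂ pᵢ.
−0.253·log₂(0.253) = 0.5016
−0.139·log₂(0.139) = 0.3957
−0.153·log₂(0.153) = 0.4144
−0.111·log₂(0.111) = 0.3520
−0.226·log₂(0.226) = 0.4849
−0.118·log₂(0.118) = 0.3638
Sum ≈ 2.5125 → 2.5125 bits.

2.5125 bits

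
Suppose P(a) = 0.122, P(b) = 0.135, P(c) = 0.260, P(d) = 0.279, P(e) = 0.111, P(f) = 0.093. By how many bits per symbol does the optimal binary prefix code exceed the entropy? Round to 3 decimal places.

0.011 bits

Entropy H = −Σ p log₂ p ≈ 2.4501 bits.
Huffman merges: 93/1000+111/1000→51/250; 61/500+27/200→257/1000; 51/250+257/1000→461/1000; 13/50+279/1000→539/1000; 461/1000+539/1000→1. L = 2461/1000 ≈ 2.4610.
L − H = 2.4610 − 2.4501 = 0.011 bits.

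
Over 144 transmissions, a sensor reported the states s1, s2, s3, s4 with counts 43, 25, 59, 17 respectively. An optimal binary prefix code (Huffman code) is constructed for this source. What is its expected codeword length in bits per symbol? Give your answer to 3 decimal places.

1.882 bits/symbol

Probabilities are the counts divided by 144.
Repeatedly combine the two least-probable nodes; the expected code length is the sum of the merged weights.
merge 17/144 + 25/144 → 7/24
merge 7/24 + 43/144 → 85/144
merge 59/144 + 85/144 → 1
L = 7/24 + 85/144 + 1 = 271/144 ≈ 1.882 bits/symbol.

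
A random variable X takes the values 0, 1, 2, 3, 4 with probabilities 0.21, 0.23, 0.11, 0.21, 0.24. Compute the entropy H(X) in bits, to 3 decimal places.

H = −Σ pᵢ log₂ pᵢ.
−0.21·log₂(0.21) = 0.4728
−0.23·log₂(0.23) = 0.4877
−0.11·log₂(0.11) = 0.3503
−0.21·log₂(0.21) = 0.4728
−0.24·log₂(0.24) = 0.4941
Sum ≈ 2.2777 → 2.278 bits.

2.278 bits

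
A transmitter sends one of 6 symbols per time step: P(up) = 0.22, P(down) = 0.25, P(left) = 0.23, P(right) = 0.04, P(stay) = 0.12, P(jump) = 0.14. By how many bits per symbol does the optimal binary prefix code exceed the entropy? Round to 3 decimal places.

Entropy H = −Σ p log₂ p ≈ 2.4182 bits.
Huffman merges: 1/25+3/25→4/25; 7/50+4/25→3/10; 11/50+23/100→9/20; 1/4+3/10→11/20; 9/20+11/20→1. L = 123/50 ≈ 2.4600.
L − H = 2.4600 − 2.4182 = 0.042 bits.

0.042 bits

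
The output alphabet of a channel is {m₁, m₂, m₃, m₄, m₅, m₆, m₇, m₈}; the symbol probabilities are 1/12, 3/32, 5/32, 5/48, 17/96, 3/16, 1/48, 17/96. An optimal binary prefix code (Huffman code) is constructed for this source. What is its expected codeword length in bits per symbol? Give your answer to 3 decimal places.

Repeatedly combine the two least-probable nodes; the expected code length is the sum of the merged weights.
merge 1/48 + 1/12 → 5/48
merge 3/32 + 5/48 → 19/96
merge 5/48 + 5/32 → 25/96
merge 17/96 + 17/96 → 17/48
merge 3/16 + 19/96 → 37/96
merge 25/96 + 17/48 → 59/96
merge 37/96 + 59/96 → 1
L = 5/48 + 19/96 + 25/96 + 17/48 + 37/96 + 59/96 + 1 = 35/12 ≈ 2.917 bits/symbol.

2.917 bits/symbol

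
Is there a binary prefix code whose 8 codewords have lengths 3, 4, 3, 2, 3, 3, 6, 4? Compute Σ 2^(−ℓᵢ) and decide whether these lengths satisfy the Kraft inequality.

With common denominator 2^6 = 64: Σ 2^(−ℓᵢ) = 8/64 + 4/64 + 8/64 + 16/64 + 8/64 + 8/64 + 1/64 + 4/64 = 57/64 = 0.890625.
Kraft's inequality requires Σ ≤ 1; here Σ = 0.890625 ≤ 1, so such a prefix code exists.

0.890625; yes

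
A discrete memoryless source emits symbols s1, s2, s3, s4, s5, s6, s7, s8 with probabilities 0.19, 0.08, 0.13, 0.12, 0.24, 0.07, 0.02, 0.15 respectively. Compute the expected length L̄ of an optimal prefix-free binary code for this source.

2.83 bits/symbol

Repeatedly combine the two least-probable nodes; the expected code length is the sum of the merged weights.
merge 1/50 + 7/100 → 9/100
merge 2/25 + 9/100 → 17/100
merge 3/25 + 13/100 → 1/4
merge 3/20 + 17/100 → 8/25
merge 19/100 + 6/25 → 43/100
merge 1/4 + 8/25 → 57/100
merge 43/100 + 57/100 → 1
L = 9/100 + 17/100 + 1/4 + 8/25 + 43/100 + 57/100 + 1 = 283/100 = 2.83 bits/symbol.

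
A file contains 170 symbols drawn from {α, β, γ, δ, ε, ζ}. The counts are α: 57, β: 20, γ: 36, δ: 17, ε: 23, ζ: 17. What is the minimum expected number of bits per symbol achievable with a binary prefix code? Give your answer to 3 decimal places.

2.453 bits/symbol

Probabilities are the counts divided by 170.
Repeatedly combine the two least-probable nodes; the expected code length is the sum of the merged weights.
merge 1/10 + 1/10 → 1/5
merge 2/17 + 23/170 → 43/170
merge 1/5 + 18/85 → 7/17
merge 43/170 + 57/170 → 10/17
merge 7/17 + 10/17 → 1
L = 1/5 + 43/170 + 7/17 + 10/17 + 1 = 417/170 ≈ 2.453 bits/symbol.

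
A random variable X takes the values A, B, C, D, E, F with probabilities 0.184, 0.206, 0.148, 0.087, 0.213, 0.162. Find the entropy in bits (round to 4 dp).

2.5339 bits

H = −Σ pᵢ log₂ pᵢ.
−0.184·log₂(0.184) = 0.4494
−0.206·log₂(0.206) = 0.4695
−0.148·log₂(0.148) = 0.4079
−0.087·log₂(0.087) = 0.3065
−0.213·log₂(0.213) = 0.4752
−0.162·log₂(0.162) = 0.4254
Sum ≈ 2.5339 → 2.5339 bits.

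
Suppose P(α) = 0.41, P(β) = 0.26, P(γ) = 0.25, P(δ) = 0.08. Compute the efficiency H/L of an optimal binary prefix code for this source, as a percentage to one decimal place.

95.0%

Entropy H = −Σ p log₂ p ≈ 1.8242 bits.
Huffman merges: 2/25+1/4→33/100; 13/50+33/100→59/100; 41/100+59/100→1. L = 48/25 ≈ 1.9200.
Efficiency = H/L = 1.8242/1.9200 = 95.0%.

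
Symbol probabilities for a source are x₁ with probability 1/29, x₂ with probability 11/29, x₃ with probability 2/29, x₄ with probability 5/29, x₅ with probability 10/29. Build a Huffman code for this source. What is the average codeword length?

2 bits/symbol

Repeatedly combine the two least-probable nodes; the expected code length is the sum of the merged weights.
merge 1/29 + 2/29 → 3/29
merge 3/29 + 5/29 → 8/29
merge 8/29 + 10/29 → 18/29
merge 11/29 + 18/29 → 1
L = 3/29 + 8/29 + 18/29 + 1 = 2 bits/symbol.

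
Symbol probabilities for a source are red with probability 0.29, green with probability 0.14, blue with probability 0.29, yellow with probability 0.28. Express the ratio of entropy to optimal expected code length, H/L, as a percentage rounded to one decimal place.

Entropy H = −Σ p log₂ p ≈ 1.9471 bits.
Huffman merges: 7/50+7/25→21/50; 29/100+29/100→29/50; 21/50+29/50→1. L = 2 ≈ 2.0000.
Efficiency = H/L = 1.9471/2.0000 = 97.4%.

97.4%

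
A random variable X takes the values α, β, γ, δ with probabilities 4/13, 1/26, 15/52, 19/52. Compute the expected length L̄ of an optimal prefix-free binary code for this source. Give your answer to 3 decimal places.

1.962 bits/symbol

Repeatedly combine the two least-probable nodes; the expected code length is the sum of the merged weights.
merge 1/26 + 15/52 → 17/52
merge 4/13 + 17/52 → 33/52
merge 19/52 + 33/52 → 1
L = 17/52 + 33/52 + 1 = 51/26 ≈ 1.962 bits/symbol.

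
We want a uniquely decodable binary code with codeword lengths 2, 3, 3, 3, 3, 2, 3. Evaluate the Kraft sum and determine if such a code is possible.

1.125; no

With common denominator 2^3 = 8: Σ 2^(−ℓᵢ) = 2/8 + 1/8 + 1/8 + 1/8 + 1/8 + 2/8 + 1/8 = 9/8 = 1.125.
Kraft's inequality requires Σ ≤ 1; here Σ = 1.125 > 1, so no such prefix code exists.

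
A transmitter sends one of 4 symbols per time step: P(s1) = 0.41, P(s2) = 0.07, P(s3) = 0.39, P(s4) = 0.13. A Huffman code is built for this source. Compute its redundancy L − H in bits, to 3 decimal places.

Entropy H = −Σ p log₂ p ≈ 1.7084 bits.
Huffman merges: 7/100+13/100→1/5; 1/5+39/100→59/100; 41/100+59/100→1. L = 179/100 ≈ 1.7900.
L − H = 1.7900 − 1.7084 = 0.082 bits.

0.082 bits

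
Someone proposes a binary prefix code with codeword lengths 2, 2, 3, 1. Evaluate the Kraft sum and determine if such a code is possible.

1.125; no

With common denominator 2^3 = 8: Σ 2^(−ℓᵢ) = 2/8 + 2/8 + 1/8 + 4/8 = 9/8 = 1.125.
Kraft's inequality requires Σ ≤ 1; here Σ = 1.125 > 1, so no such prefix code exists.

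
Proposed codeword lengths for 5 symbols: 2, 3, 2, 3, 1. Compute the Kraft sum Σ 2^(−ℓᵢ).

1.25

With common denominator 2^3 = 8: Σ 2^(−ℓᵢ) = 2/8 + 1/8 + 2/8 + 1/8 + 4/8 = 10/8 = 1.25.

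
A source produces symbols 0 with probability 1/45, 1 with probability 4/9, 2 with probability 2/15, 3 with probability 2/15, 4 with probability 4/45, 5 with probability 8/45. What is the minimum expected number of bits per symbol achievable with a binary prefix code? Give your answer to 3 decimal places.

Repeatedly combine the two least-probable nodes; the expected code length is the sum of the merged weights.
merge 1/45 + 4/45 → 1/9
merge 1/9 + 2/15 → 11/45
merge 2/15 + 8/45 → 14/45
merge 11/45 + 14/45 → 5/9
merge 4/9 + 5/9 → 1
L = 1/9 + 11/45 + 14/45 + 5/9 + 1 = 20/9 ≈ 2.222 bits/symbol.

2.222 bits/symbol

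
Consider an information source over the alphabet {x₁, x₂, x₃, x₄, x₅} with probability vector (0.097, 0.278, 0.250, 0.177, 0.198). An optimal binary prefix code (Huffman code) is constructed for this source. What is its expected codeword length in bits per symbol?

2.274 bits/symbol

Repeatedly combine the two least-probable nodes; the expected code length is the sum of the merged weights.
merge 97/1000 + 177/1000 → 137/500
merge 99/500 + 1/4 → 56/125
merge 137/500 + 139/500 → 69/125
merge 56/125 + 69/125 → 1
L = 137/500 + 56/125 + 69/125 + 1 = 1137/500 = 2.274 bits/symbol.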